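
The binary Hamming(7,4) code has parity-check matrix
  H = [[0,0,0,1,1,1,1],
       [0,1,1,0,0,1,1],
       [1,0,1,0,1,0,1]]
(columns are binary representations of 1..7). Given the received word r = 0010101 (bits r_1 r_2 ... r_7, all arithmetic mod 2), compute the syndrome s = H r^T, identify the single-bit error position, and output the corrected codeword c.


s = (0, 0, 1)^T, error position = 1, corrected codeword c = 1010101

Compute s = H r^T mod 2 one row at a time:
  s_1 = 0 + 1 + 0 + 1 = 2 ≡ 0 (mod 2).
  s_2 = 0 + 1 + 0 + 1 = 2 ≡ 0 (mod 2).
  s_3 = 0 + 1 + 1 + 1 = 3 ≡ 1 (mod 2).
s = (0, 0, 1)^T — this equals column 1 of H (binary 001), so error is at position 1.
Correct: flip bit 1 of r = 0010101 to get c = 1010101.


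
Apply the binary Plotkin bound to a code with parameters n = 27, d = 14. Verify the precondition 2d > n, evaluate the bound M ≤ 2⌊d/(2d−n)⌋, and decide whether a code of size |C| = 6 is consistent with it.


Plotkin bound M ≤ 28; given |C| = 6 ≤ bound (satisfied).

Check applicability: 2d = 28, n = 27.
2d − n = 1 > 0, so Plotkin applies.
Compute d/(2d−n) = 14/1 ≈ 14.0000.
⌊d/(2d−n)⌋ = 14.
Plotkin bound: M ≤ 2·14 = 28.
Given |C| = 6, check: satisfied.
This |C| is below the Plotkin bound.


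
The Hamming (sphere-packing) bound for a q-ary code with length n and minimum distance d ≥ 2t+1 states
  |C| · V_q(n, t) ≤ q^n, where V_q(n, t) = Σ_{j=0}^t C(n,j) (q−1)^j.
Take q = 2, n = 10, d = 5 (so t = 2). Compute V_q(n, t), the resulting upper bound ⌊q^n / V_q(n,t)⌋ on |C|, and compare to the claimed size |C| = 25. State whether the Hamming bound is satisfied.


V_q(n, t) = 56, q^n = 1024, Hamming bound = 18, |C| = 25 > bound (violated).

Step 1: Compute V_q(n, t) = Σ_{j=0}^2 C(n, j) (q−1)^j.
  j = 0: C(10,0)·(1)^0 = 1·1 = 1.
  j = 1: C(10,1)·(1)^1 = 10·1 = 10.
  j = 2: C(10,2)·(1)^2 = 45·1 = 45.
  V_q(n, t) = 1 + 10 + 45 = 56.
Step 2: q^n = 2^10 = 1024.
Step 3: Hamming bound ⌊q^n / V_q(n,t)⌋ = ⌊1024/56⌋ = 18.
Step 4: Compare |C| = 25 to 18: violated.
The claimed |C| lies above the Hamming bound, so no 2-ary code of length 10 with d ≥ 5 can have 25 codewords.


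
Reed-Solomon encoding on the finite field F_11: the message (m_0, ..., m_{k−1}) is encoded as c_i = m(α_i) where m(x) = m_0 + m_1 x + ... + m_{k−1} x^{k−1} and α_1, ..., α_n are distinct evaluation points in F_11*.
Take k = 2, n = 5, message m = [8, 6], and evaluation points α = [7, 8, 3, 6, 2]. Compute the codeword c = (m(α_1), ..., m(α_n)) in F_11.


c = [6, 1, 4, 0, 9]

Message polynomial: m(x) = 8 + 6·x (mod 11).
For each evaluation point α_i, compute m(α_i) mod 11:
  α_1 = 7: Horner steps 6 → 6, so m(7) = 6.
  α_2 = 8: Horner steps 6 → 1, so m(8) = 1.
  α_3 = 3: Horner steps 6 → 4, so m(3) = 4.
  α_4 = 6: Horner steps 6 → 0, so m(6) = 0.
  α_5 = 2: Horner steps 6 → 9, so m(2) = 9.
Codeword c = [6, 1, 4, 0, 9] ∈ F_11^5.


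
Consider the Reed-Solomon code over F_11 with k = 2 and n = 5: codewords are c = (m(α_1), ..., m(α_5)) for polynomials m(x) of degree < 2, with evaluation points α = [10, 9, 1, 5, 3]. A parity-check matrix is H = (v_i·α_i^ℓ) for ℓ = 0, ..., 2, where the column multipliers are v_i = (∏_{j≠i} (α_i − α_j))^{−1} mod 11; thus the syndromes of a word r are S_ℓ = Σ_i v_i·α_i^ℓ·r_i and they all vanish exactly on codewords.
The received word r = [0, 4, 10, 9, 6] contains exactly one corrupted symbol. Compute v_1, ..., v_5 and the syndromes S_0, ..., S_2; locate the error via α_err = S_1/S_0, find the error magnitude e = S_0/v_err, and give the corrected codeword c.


S = (10, 10, 10), error at position 3, error magnitude e = 7, c = [0, 4, 3, 9, 6].

Step 1: column multipliers v_i = (∏_{j≠i}(α_i − α_j))^{−1} mod 11.
  i = 1 (α = 10): (10−9)(10−1)(10−5)(10−3) = 1·9·5·7 = 315 ≡ 7, so v_1 = 7^{−1} = 8 (mod 11).
  i = 2 (α = 9): (9−10)(9−1)(9−5)(9−3) = (−1)·8·4·6 = −192 ≡ 6, so v_2 = 6^{−1} = 2 (mod 11).
  i = 3 (α = 1): (1−10)(1−9)(1−5)(1−3) = (−9)·(−8)·(−4)·(−2) = 576 ≡ 4, so v_3 = 4^{−1} = 3 (mod 11).
  i = 4 (α = 5): (5−10)(5−9)(5−1)(5−3) = (−5)·(−4)·4·2 = 160 ≡ 6, so v_4 = 6^{−1} = 2 (mod 11).
  i = 5 (α = 3): (3−10)(3−9)(3−1)(3−5) = (−7)·(−6)·2·(−2) = −168 ≡ 8, so v_5 = 8^{−1} = 7 (mod 11).
  v = [8, 2, 3, 2, 7].
Step 2: syndromes of r = [0, 4, 10, 9, 6] (all sums mod 11).
  S_0 = Σ v_i r_i = 8·0 + 2·4 + 3·10 + 2·9 + 7·6 = 98 ≡ 10.
  S_1 = Σ v_i α_i r_i = 8·10·0 + 2·9·4 + 3·1·10 + 2·5·9 + 7·3·6 = 318 ≡ 10.
  α_i^2 mod 11 = [1, 4, 1, 3, 9].
  S_2 = Σ v_i α_i^2 r_i = 8·1·0 + 2·4·4 + 3·1·10 + 2·3·9 + 7·9·6 = 494 ≡ 10.
  S = (10, 10, 10) ≠ 0, so r is not a codeword (an error is present).
Step 3: locate the error. For a single error e at position i, S_ℓ = v_i·e·α_i^ℓ, so α_err = S_1/S_0.
  S_0^{−1} = 10^{−1} = 10 (mod 11), so α_err = 10·10 = 100 ≡ 1 = α_3. Error position i = 3.
  Consistency check: S_2/S_1 = 10·10 = 100 ≡ 1 = α_err ✓ (single-error assumption holds).
Step 4: error magnitude e = S_0/v_3 = S_0·∏_{j≠3}(α_3 − α_j) = 10·4 = 40 ≡ 7 (mod 11).
Step 5: correct position 3: c_3 = r_3 − e = 10 − 7 ≡ 3 (mod 11). Hence c = [0, 4, 3, 9, 6].
  Check: interpolating c through the α_i gives m(x) = 7 + 7·x (degree < 2) with m(α_i) = c_i for every i, so c is indeed a codeword.


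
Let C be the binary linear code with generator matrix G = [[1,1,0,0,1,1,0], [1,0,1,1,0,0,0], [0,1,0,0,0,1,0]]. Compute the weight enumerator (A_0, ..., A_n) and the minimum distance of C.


Weight distribution: A_0 = 1, A_2 = 2, A_3 = 2, A_4 = 1, A_5 = 2. Minimum distance d = 2.

Enumerate all 2^3 = 8 messages m ∈ F_2^3.
For each, compute codeword c = mG in F_2^7, then tally its weight.
  m = 000 → c = 0000000, weight = 0.
  m = 100 → c = 1100110, weight = 4.
  m = 010 → c = 1011000, weight = 3.
  m = 110 → c = 0111110, weight = 5.
  m = 001 → c = 0100010, weight = 2.
  m = 101 → c = 1000100, weight = 2.
  m = 011 → c = 1111010, weight = 5.
  m = 111 → c = 0011100, weight = 3.
Tally weights:
  weight 0: 1 codewords.
  weight 2: 2 codewords.
  weight 3: 2 codewords.
  weight 4: 1 codewords.
  weight 5: 2 codewords.
Minimum distance d = smallest w > 0 with A_w > 0 = 2.
Sanity: Σ A_w = 8 = 2^3 = 8 ✓.


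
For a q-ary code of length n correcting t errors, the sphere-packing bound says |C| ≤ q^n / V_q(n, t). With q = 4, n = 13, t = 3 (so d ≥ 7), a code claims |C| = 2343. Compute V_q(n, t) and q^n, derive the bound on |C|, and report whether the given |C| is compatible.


V_q(n, t) = 8464, q^n = 67108864, Hamming bound = 7928, |C| = 2343 ≤ bound (satisfied).

Step 1: Compute V_q(n, t) = Σ_{j=0}^3 C(n, j) (q−1)^j.
  j = 0: C(13,0)·(3)^0 = 1·1 = 1.
  j = 1: C(13,1)·(3)^1 = 13·3 = 39.
  j = 2: C(13,2)·(3)^2 = 78·9 = 702.
  j = 3: C(13,3)·(3)^3 = 286·27 = 7722.
  V_q(n, t) = 1 + 39 + 702 + 7722 = 8464.
Step 2: q^n = 4^13 = 67108864.
Step 3: Hamming bound ⌊q^n / V_q(n,t)⌋ = ⌊67108864/8464⌋ = 7928.
Step 4: Compare |C| = 2343 to 7928: satisfied.
The claimed |C| lies below the Hamming bound.


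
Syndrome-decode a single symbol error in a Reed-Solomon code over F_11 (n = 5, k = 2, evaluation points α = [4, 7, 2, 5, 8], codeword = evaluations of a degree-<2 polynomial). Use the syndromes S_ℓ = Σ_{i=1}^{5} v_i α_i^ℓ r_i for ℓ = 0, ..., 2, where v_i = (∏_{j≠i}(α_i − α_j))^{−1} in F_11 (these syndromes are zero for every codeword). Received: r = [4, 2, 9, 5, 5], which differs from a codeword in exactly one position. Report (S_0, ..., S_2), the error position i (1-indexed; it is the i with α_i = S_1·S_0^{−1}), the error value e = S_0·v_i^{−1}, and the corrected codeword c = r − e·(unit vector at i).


S = (6, 8, 7), error at position 4, error magnitude e = 9, c = [4, 2, 9, 7, 5].

Step 1: column multipliers v_i = (∏_{j≠i}(α_i − α_j))^{−1} mod 11.
  i = 1 (α = 4): (4−7)(4−2)(4−5)(4−8) = (−3)·2·(−1)·(−4) = −24 ≡ 9, so v_1 = 9^{−1} = 5 (mod 11).
  i = 2 (α = 7): (7−4)(7−2)(7−5)(7−8) = 3·5·2·(−1) = −30 ≡ 3, so v_2 = 3^{−1} = 4 (mod 11).
  i = 3 (α = 2): (2−4)(2−7)(2−5)(2−8) = (−2)·(−5)·(−3)·(−6) = 180 ≡ 4, so v_3 = 4^{−1} = 3 (mod 11).
  i = 4 (α = 5): (5−4)(5−7)(5−2)(5−8) = 1·(−2)·3·(−3) = 18 ≡ 7, so v_4 = 7^{−1} = 8 (mod 11).
  i = 5 (α = 8): (8−4)(8−7)(8−2)(8−5) = 4·1·6·3 = 72 ≡ 6, so v_5 = 6^{−1} = 2 (mod 11).
  v = [5, 4, 3, 8, 2].
Step 2: syndromes of r = [4, 2, 9, 5, 5] (all sums mod 11).
  S_0 = Σ v_i r_i = 5·4 + 4·2 + 3·9 + 8·5 + 2·5 = 105 ≡ 6.
  S_1 = Σ v_i α_i r_i = 5·4·4 + 4·7·2 + 3·2·9 + 8·5·5 + 2·8·5 = 470 ≡ 8.
  α_i^2 mod 11 = [5, 5, 4, 3, 9].
  S_2 = Σ v_i α_i^2 r_i = 5·5·4 + 4·5·2 + 3·4·9 + 8·3·5 + 2·9·5 = 458 ≡ 7.
  S = (6, 8, 7) ≠ 0, so r is not a codeword (an error is present).
Step 3: locate the error. For a single error e at position i, S_ℓ = v_i·e·α_i^ℓ, so α_err = S_1/S_0.
  S_0^{−1} = 6^{−1} = 2 (mod 11), so α_err = 8·2 = 16 ≡ 5 = α_4. Error position i = 4.
  Consistency check: S_2/S_1 = 7·7 = 49 ≡ 5 = α_err ✓ (single-error assumption holds).
Step 4: error magnitude e = S_0/v_4 = S_0·∏_{j≠4}(α_4 − α_j) = 6·7 = 42 ≡ 9 (mod 11).
Step 5: correct position 4: c_4 = r_4 − e = 5 − 9 ≡ 7 (mod 11). Hence c = [4, 2, 9, 7, 5].
  Check: interpolating c through the α_i gives m(x) = 3 + 3·x (degree < 2) with m(α_i) = c_i for every i, so c is indeed a codeword.


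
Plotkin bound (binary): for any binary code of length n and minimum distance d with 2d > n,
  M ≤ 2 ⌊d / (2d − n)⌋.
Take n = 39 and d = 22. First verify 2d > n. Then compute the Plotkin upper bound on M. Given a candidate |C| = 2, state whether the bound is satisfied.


Plotkin bound M ≤ 8; given |C| = 2 ≤ bound (satisfied).

Check applicability: 2d = 44, n = 39.
2d − n = 5 > 0, so Plotkin applies.
Compute d/(2d−n) = 22/5 ≈ 4.4000.
⌊d/(2d−n)⌋ = 4.
Plotkin bound: M ≤ 2·4 = 8.
Given |C| = 2, check: satisfied.
This |C| is below the Plotkin bound.


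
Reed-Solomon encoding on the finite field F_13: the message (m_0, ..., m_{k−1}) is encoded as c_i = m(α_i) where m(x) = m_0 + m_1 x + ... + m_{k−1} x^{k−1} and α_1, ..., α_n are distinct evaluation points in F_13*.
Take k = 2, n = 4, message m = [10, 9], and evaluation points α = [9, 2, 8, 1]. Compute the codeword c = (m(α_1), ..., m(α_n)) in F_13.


c = [0, 2, 4, 6]

Message polynomial: m(x) = 10 + 9·x (mod 13).
For each evaluation point α_i, compute m(α_i) mod 13:
  α_1 = 9: Horner steps 9 → 0, so m(9) = 0.
  α_2 = 2: Horner steps 9 → 2, so m(2) = 2.
  α_3 = 8: Horner steps 9 → 4, so m(8) = 4.
  α_4 = 1: Horner steps 9 → 6, so m(1) = 6.
Codeword c = [0, 2, 4, 6] ∈ F_13^4.


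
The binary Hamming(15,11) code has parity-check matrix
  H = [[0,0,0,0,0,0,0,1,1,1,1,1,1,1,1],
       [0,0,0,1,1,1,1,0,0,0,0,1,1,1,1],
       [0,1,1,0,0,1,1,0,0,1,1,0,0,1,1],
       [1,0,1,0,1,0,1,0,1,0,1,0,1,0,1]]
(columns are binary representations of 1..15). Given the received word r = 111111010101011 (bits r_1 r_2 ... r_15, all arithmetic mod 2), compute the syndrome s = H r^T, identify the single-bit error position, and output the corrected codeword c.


s = (1, 0, 0, 0)^T, error position = 8, corrected codeword c = 111111000101011

Compute s = H r^T mod 2 one row at a time:
  s_1 = 1 + 0 + 1 + 0 + 1 + 0 + 1 + 1 = 5 ≡ 1 (mod 2).
  s_2 = 1 + 1 + 1 + 0 + 1 + 0 + 1 + 1 = 6 ≡ 0 (mod 2).
  s_3 = 1 + 1 + 1 + 0 + 1 + 0 + 1 + 1 = 6 ≡ 0 (mod 2).
  s_4 = 1 + 1 + 1 + 0 + 0 + 0 + 0 + 1 = 4 ≡ 0 (mod 2).
s = (1, 0, 0, 0)^T — this equals column 8 of H (binary 1000), so error is at position 8.
Correct: flip bit 8 of r = 111111010101011 to get c = 111111000101011.


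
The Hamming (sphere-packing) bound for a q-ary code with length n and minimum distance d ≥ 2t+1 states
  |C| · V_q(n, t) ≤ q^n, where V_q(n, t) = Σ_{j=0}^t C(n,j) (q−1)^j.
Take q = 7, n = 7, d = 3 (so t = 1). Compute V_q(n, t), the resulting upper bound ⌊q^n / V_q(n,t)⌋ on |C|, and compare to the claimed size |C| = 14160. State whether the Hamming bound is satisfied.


V_q(n, t) = 43, q^n = 823543, Hamming bound = 19152, |C| = 14160 ≤ bound (satisfied).

Step 1: Compute V_q(n, t) = Σ_{j=0}^1 C(n, j) (q−1)^j.
  j = 0: C(7,0)·(6)^0 = 1·1 = 1.
  j = 1: C(7,1)·(6)^1 = 7·6 = 42.
  V_q(n, t) = 1 + 42 = 43.
Step 2: q^n = 7^7 = 823543.
Step 3: Hamming bound ⌊q^n / V_q(n,t)⌋ = ⌊823543/43⌋ = 19152.
Step 4: Compare |C| = 14160 to 19152: satisfied.
The claimed |C| lies below the Hamming bound.


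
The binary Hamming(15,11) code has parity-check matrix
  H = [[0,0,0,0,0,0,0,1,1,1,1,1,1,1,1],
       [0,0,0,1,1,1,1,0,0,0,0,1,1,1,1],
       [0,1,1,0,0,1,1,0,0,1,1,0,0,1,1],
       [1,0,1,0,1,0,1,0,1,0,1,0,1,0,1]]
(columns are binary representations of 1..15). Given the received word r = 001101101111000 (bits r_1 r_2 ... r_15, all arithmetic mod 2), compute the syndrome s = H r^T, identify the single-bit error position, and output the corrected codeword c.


s = (0, 0, 1, 0)^T, error position = 2, corrected codeword c = 011101101111000

Compute s = H r^T mod 2 one row at a time:
  s_1 = 0 + 1 + 1 + 1 + 1 + 0 + 0 + 0 = 4 ≡ 0 (mod 2).
  s_2 = 1 + 0 + 1 + 1 + 1 + 0 + 0 + 0 = 4 ≡ 0 (mod 2).
  s_3 = 0 + 1 + 1 + 1 + 1 + 1 + 0 + 0 = 5 ≡ 1 (mod 2).
  s_4 = 0 + 1 + 0 + 1 + 1 + 1 + 0 + 0 = 4 ≡ 0 (mod 2).
s = (0, 0, 1, 0)^T — this equals column 2 of H (binary 0010), so error is at position 2.
Correct: flip bit 2 of r = 001101101111000 to get c = 011101101111000.


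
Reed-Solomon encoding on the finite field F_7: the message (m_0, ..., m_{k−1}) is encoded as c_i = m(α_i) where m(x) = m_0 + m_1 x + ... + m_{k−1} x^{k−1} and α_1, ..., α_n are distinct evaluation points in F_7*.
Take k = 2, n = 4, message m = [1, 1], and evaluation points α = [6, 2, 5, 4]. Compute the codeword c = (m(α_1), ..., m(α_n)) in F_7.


c = [0, 3, 6, 5]

Message polynomial: m(x) = 1 + 1·x (mod 7).
For each evaluation point α_i, compute m(α_i) mod 7:
  α_1 = 6: Horner steps 1 → 0, so m(6) = 0.
  α_2 = 2: Horner steps 1 → 3, so m(2) = 3.
  α_3 = 5: Horner steps 1 → 6, so m(5) = 6.
  α_4 = 4: Horner steps 1 → 5, so m(4) = 5.
Codeword c = [0, 3, 6, 5] ∈ F_7^4.


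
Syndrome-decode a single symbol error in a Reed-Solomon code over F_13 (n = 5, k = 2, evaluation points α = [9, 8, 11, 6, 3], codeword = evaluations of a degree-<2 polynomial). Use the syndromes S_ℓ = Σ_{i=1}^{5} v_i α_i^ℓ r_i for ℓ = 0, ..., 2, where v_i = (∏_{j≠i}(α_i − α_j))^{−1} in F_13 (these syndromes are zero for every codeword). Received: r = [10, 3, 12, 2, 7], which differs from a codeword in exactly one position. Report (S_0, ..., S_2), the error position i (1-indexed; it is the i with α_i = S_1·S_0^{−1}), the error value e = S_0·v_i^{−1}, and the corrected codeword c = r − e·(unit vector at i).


S = (11, 4, 5), error at position 3, error magnitude e = 1, c = [10, 3, 11, 2, 7].

Step 1: column multipliers v_i = (∏_{j≠i}(α_i − α_j))^{−1} mod 13.
  i = 1 (α = 9): (9−8)(9−11)(9−6)(9−3) = 1·(−2)·3·6 = −36 ≡ 3, so v_1 = 3^{−1} = 9 (mod 13).
  i = 2 (α = 8): (8−9)(8−11)(8−6)(8−3) = (−1)·(−3)·2·5 = 30 ≡ 4, so v_2 = 4^{−1} = 10 (mod 13).
  i = 3 (α = 11): (11−9)(11−8)(11−6)(11−3) = 2·3·5·8 = 240 ≡ 6, so v_3 = 6^{−1} = 11 (mod 13).
  i = 4 (α = 6): (6−9)(6−8)(6−11)(6−3) = (−3)·(−2)·(−5)·3 = −90 ≡ 1, so v_4 = 1^{−1} = 1 (mod 13).
  i = 5 (α = 3): (3−9)(3−8)(3−11)(3−6) = (−6)·(−5)·(−8)·(−3) = 720 ≡ 5, so v_5 = 5^{−1} = 8 (mod 13).
  v = [9, 10, 11, 1, 8].
Step 2: syndromes of r = [10, 3, 12, 2, 7] (all sums mod 13).
  S_0 = Σ v_i r_i = 9·10 + 10·3 + 11·12 + 1·2 + 8·7 = 310 ≡ 11.
  S_1 = Σ v_i α_i r_i = 9·9·10 + 10·8·3 + 11·11·12 + 1·6·2 + 8·3·7 = 2682 ≡ 4.
  α_i^2 mod 13 = [3, 12, 4, 10, 9].
  S_2 = Σ v_i α_i^2 r_i = 9·3·10 + 10·12·3 + 11·4·12 + 1·10·2 + 8·9·7 = 1682 ≡ 5.
  S = (11, 4, 5) ≠ 0, so r is not a codeword (an error is present).
Step 3: locate the error. For a single error e at position i, S_ℓ = v_i·e·α_i^ℓ, so α_err = S_1/S_0.
  S_0^{−1} = 11^{−1} = 6 (mod 13), so α_err = 4·6 = 24 ≡ 11 = α_3. Error position i = 3.
  Consistency check: S_2/S_1 = 5·10 = 50 ≡ 11 = α_err ✓ (single-error assumption holds).
Step 4: error magnitude e = S_0/v_3 = S_0·∏_{j≠3}(α_3 − α_j) = 11·6 = 66 ≡ 1 (mod 13).
Step 5: correct position 3: c_3 = r_3 − e = 12 − 1 ≡ 11 (mod 13). Hence c = [10, 3, 11, 2, 7].
  Check: interpolating c through the α_i gives m(x) = 12 + 7·x (degree < 2) with m(α_i) = c_i for every i, so c is indeed a codeword.


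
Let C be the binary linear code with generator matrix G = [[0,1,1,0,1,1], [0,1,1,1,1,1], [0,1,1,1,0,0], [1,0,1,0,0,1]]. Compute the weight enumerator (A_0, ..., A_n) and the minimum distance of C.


Weight distribution: A_0 = 1, A_1 = 1, A_2 = 2, A_3 = 6, A_4 = 5, A_5 = 1. Minimum distance d = 1.

Enumerate all 2^4 = 16 messages m ∈ F_2^4.
For each, compute codeword c = mG in F_2^6, then tally its weight.
  m = 0000 → c = 000000, weight = 0.
  m = 1000 → c = 011011, weight = 4.
  m = 0100 → c = 011111, weight = 5.
  m = 1100 → c = 000100, weight = 1.
  m = 0010 → c = 011100, weight = 3.
  m = 1010 → c = 000111, weight = 3.
  m = 0110 → c = 000011, weight = 2.
  m = 1110 → c = 011000, weight = 2.
  m = 0001 → c = 101001, weight = 3.
  m = 1001 → c = 110010, weight = 3.
  m = 0101 → c = 110110, weight = 4.
  m = 1101 → c = 101101, weight = 4.
  m = 0011 → c = 110101, weight = 4.
  m = 1011 → c = 101110, weight = 4.
  m = 0111 → c = 101010, weight = 3.
  m = 1111 → c = 110001, weight = 3.
Tally weights:
  weight 0: 1 codewords.
  weight 1: 1 codewords.
  weight 2: 2 codewords.
  weight 3: 6 codewords.
  weight 4: 5 codewords.
  weight 5: 1 codewords.
Minimum distance d = smallest w > 0 with A_w > 0 = 1.
Sanity: Σ A_w = 16 = 2^4 = 16 ✓.


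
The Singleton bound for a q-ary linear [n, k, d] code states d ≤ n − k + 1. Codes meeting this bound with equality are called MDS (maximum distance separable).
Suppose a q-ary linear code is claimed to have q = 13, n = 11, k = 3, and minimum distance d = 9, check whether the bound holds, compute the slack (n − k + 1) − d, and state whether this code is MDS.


Singleton RHS = n − k + 1 = 9, slack = 0, bound satisfied, MDS.

Singleton bound: d ≤ n − k + 1.
Here n = 11, k = 3, so n − k + 1 = 9.
Given d = 9, check d ≤ 9: YES.
Slack = (n − k + 1) − d = 0.
The code is MDS (slack = 0).
Description: the claimed parameters are [11, 3, 9]_13; such a code would be MDS (meets Singleton bound).


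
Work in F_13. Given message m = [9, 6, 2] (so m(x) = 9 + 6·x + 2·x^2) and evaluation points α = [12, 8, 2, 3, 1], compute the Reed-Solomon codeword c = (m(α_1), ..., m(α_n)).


c = [5, 3, 3, 6, 4]

Message polynomial: m(x) = 9 + 6·x + 2·x^2 (mod 13).
For each evaluation point α_i, compute m(α_i) mod 13:
  α_1 = 12: Horner steps 2 → 4 → 5, so m(12) = 5.
  α_2 = 8: Horner steps 2 → 9 → 3, so m(8) = 3.
  α_3 = 2: Horner steps 2 → 10 → 3, so m(2) = 3.
  α_4 = 3: Horner steps 2 → 12 → 6, so m(3) = 6.
  α_5 = 1: Horner steps 2 → 8 → 4, so m(1) = 4.
Codeword c = [5, 3, 3, 6, 4] ∈ F_13^5.


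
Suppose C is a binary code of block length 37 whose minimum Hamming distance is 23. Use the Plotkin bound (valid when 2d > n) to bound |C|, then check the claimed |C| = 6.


Plotkin bound M ≤ 4; given |C| = 6 > bound (violated).

Check applicability: 2d = 46, n = 37.
2d − n = 9 > 0, so Plotkin applies.
Compute d/(2d−n) = 23/9 ≈ 2.5556.
⌊d/(2d−n)⌋ = 2.
Plotkin bound: M ≤ 2·2 = 4.
Given |C| = 6, check: VIOLATED.
This |C| is above the Plotkin bound, so no binary code with n = 37, d = 23 and 6 codewords exists.


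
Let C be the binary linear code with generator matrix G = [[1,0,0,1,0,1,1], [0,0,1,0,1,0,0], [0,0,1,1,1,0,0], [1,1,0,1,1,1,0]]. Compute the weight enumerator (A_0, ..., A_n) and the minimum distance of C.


Weight distribution: A_0 = 1, A_1 = 1, A_2 = 1, A_3 = 4, A_4 = 5, A_5 = 3, A_6 = 1. Minimum distance d = 1.

Enumerate all 2^4 = 16 messages m ∈ F_2^4.
For each, compute codeword c = mG in F_2^7, then tally its weight.
  m = 0000 → c = 0000000, weight = 0.
  m = 1000 → c = 1001011, weight = 4.
  m = 0100 → c = 0010100, weight = 2.
  m = 1100 → c = 1011111, weight = 6.
  m = 0010 → c = 0011100, weight = 3.
  m = 1010 → c = 1010111, weight = 5.
  m = 0110 → c = 0001000, weight = 1.
  m = 1110 → c = 1000011, weight = 3.
  m = 0001 → c = 1101110, weight = 5.
  m = 1001 → c = 0100101, weight = 3.
  m = 0101 → c = 1111010, weight = 5.
  m = 1101 → c = 0110001, weight = 3.
  m = 0011 → c = 1110010, weight = 4.
  m = 1011 → c = 0111001, weight = 4.
  m = 0111 → c = 1100110, weight = 4.
  m = 1111 → c = 0101101, weight = 4.
Tally weights:
  weight 0: 1 codewords.
  weight 1: 1 codewords.
  weight 2: 1 codewords.
  weight 3: 4 codewords.
  weight 4: 5 codewords.
  weight 5: 3 codewords.
  weight 6: 1 codewords.
Minimum distance d = smallest w > 0 with A_w > 0 = 1.
Sanity: Σ A_w = 16 = 2^4 = 16 ✓.


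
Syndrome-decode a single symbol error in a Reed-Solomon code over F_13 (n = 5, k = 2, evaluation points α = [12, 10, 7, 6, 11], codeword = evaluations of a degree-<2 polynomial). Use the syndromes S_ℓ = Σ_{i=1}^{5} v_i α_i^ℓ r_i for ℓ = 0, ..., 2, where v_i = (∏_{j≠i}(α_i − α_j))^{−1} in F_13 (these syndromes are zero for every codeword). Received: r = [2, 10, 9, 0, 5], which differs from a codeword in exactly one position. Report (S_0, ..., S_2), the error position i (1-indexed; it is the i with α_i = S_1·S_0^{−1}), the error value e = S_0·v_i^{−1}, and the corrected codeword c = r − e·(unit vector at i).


S = (2, 9, 8), error at position 5, error magnitude e = 12, c = [2, 10, 9, 0, 6].

Step 1: column multipliers v_i = (∏_{j≠i}(α_i − α_j))^{−1} mod 13.
  i = 1 (α = 12): (12−10)(12−7)(12−6)(12−11) = 2·5·6·1 = 60 ≡ 8, so v_1 = 8^{−1} = 5 (mod 13).
  i = 2 (α = 10): (10−12)(10−7)(10−6)(10−11) = (−2)·3·4·(−1) = 24 ≡ 11, so v_2 = 11^{−1} = 6 (mod 13).
  i = 3 (α = 7): (7−12)(7−10)(7−6)(7−11) = (−5)·(−3)·1·(−4) = −60 ≡ 5, so v_3 = 5^{−1} = 8 (mod 13).
  i = 4 (α = 6): (6−12)(6−10)(6−7)(6−11) = (−6)·(−4)·(−1)·(−5) = 120 ≡ 3, so v_4 = 3^{−1} = 9 (mod 13).
  i = 5 (α = 11): (11−12)(11−10)(11−7)(11−6) = (−1)·1·4·5 = −20 ≡ 6, so v_5 = 6^{−1} = 11 (mod 13).
  v = [5, 6, 8, 9, 11].
Step 2: syndromes of r = [2, 10, 9, 0, 5] (all sums mod 13).
  S_0 = Σ v_i r_i = 5·2 + 6·10 + 8·9 + 9·0 + 11·5 = 197 ≡ 2.
  S_1 = Σ v_i α_i r_i = 5·12·2 + 6·10·10 + 8·7·9 + 9·6·0 + 11·11·5 = 1829 ≡ 9.
  α_i^2 mod 13 = [1, 9, 10, 10, 4].
  S_2 = Σ v_i α_i^2 r_i = 5·1·2 + 6·9·10 + 8·10·9 + 9·10·0 + 11·4·5 = 1490 ≡ 8.
  S = (2, 9, 8) ≠ 0, so r is not a codeword (an error is present).
Step 3: locate the error. For a single error e at position i, S_ℓ = v_i·e·α_i^ℓ, so α_err = S_1/S_0.
  S_0^{−1} = 2^{−1} = 7 (mod 13), so α_err = 9·7 = 63 ≡ 11 = α_5. Error position i = 5.
  Consistency check: S_2/S_1 = 8·3 = 24 ≡ 11 = α_err ✓ (single-error assumption holds).
Step 4: error magnitude e = S_0/v_5 = S_0·∏_{j≠5}(α_5 − α_j) = 2·6 = 12 ≡ 12 (mod 13).
Step 5: correct position 5: c_5 = r_5 − e = 5 − 12 ≡ 6 (mod 13). Hence c = [2, 10, 9, 0, 6].
  Check: interpolating c through the α_i gives m(x) = 11 + 9·x (degree < 2) with m(α_i) = c_i for every i, so c is indeed a codeword.


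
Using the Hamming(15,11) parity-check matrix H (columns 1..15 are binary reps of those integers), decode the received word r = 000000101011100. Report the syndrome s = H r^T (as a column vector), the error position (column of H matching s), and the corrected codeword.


s = (0, 1, 0, 0)^T, error position = 4, corrected codeword c = 000100101011100

Compute s = H r^T mod 2 one row at a time:
  s_1 = 0 + 1 + 0 + 1 + 1 + 1 + 0 + 0 = 4 ≡ 0 (mod 2).
  s_2 = 0 + 0 + 0 + 1 + 1 + 1 + 0 + 0 = 3 ≡ 1 (mod 2).
  s_3 = 0 + 0 + 0 + 1 + 0 + 1 + 0 + 0 = 2 ≡ 0 (mod 2).
  s_4 = 0 + 0 + 0 + 1 + 1 + 1 + 1 + 0 = 4 ≡ 0 (mod 2).
s = (0, 1, 0, 0)^T — this equals column 4 of H (binary 0100), so error is at position 4.
Correct: flip bit 4 of r = 000000101011100 to get c = 000100101011100.


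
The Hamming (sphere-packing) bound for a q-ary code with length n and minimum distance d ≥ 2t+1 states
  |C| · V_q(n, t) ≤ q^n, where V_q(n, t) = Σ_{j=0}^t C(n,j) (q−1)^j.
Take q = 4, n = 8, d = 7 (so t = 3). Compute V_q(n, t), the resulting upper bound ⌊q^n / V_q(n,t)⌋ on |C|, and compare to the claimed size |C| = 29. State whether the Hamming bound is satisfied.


V_q(n, t) = 1789, q^n = 65536, Hamming bound = 36, |C| = 29 ≤ bound (satisfied).

Step 1: Compute V_q(n, t) = Σ_{j=0}^3 C(n, j) (q−1)^j.
  j = 0: C(8,0)·(3)^0 = 1·1 = 1.
  j = 1: C(8,1)·(3)^1 = 8·3 = 24.
  j = 2: C(8,2)·(3)^2 = 28·9 = 252.
  j = 3: C(8,3)·(3)^3 = 56·27 = 1512.
  V_q(n, t) = 1 + 24 + 252 + 1512 = 1789.
Step 2: q^n = 4^8 = 65536.
Step 3: Hamming bound ⌊q^n / V_q(n,t)⌋ = ⌊65536/1789⌋ = 36.
Step 4: Compare |C| = 29 to 36: satisfied.
The claimed |C| lies below the Hamming bound.


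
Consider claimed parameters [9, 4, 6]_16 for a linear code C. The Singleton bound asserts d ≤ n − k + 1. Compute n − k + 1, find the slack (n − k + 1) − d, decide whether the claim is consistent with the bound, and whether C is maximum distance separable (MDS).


Singleton RHS = n − k + 1 = 6, slack = 0, bound satisfied, MDS.

Singleton bound: d ≤ n − k + 1.
Here n = 9, k = 4, so n − k + 1 = 6.
Given d = 6, check d ≤ 6: YES.
Slack = (n − k + 1) − d = 0.
The code is MDS (slack = 0).
Description: the claimed parameters are [9, 4, 6]_16; such a code would be MDS (meets Singleton bound).


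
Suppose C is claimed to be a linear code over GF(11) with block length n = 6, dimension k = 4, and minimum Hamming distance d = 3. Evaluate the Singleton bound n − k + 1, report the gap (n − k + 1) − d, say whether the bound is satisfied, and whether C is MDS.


Singleton RHS = n − k + 1 = 3, slack = 0, bound satisfied, MDS.

Singleton bound: d ≤ n − k + 1.
Here n = 6, k = 4, so n − k + 1 = 3.
Given d = 3, check d ≤ 3: YES.
Slack = (n − k + 1) − d = 0.
The code is MDS (slack = 0).
Description: the claimed parameters are [6, 4, 3]_11; such a code would be MDS (meets Singleton bound).


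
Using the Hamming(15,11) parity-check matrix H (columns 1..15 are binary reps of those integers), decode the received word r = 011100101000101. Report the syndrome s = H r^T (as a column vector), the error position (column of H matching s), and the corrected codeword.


s = (1, 0, 0, 1)^T, error position = 9, corrected codeword c = 011100100000101

Compute s = H r^T mod 2 one row at a time:
  s_1 = 0 + 1 + 0 + 0 + 0 + 1 + 0 + 1 = 3 ≡ 1 (mod 2).
  s_2 = 1 + 0 + 0 + 1 + 0 + 1 + 0 + 1 = 4 ≡ 0 (mod 2).
  s_3 = 1 + 1 + 0 + 1 + 0 + 0 + 0 + 1 = 4 ≡ 0 (mod 2).
  s_4 = 0 + 1 + 0 + 1 + 1 + 0 + 1 + 1 = 5 ≡ 1 (mod 2).
s = (1, 0, 0, 1)^T — this equals column 9 of H (binary 1001), so error is at position 9.
Correct: flip bit 9 of r = 011100101000101 to get c = 011100100000101.


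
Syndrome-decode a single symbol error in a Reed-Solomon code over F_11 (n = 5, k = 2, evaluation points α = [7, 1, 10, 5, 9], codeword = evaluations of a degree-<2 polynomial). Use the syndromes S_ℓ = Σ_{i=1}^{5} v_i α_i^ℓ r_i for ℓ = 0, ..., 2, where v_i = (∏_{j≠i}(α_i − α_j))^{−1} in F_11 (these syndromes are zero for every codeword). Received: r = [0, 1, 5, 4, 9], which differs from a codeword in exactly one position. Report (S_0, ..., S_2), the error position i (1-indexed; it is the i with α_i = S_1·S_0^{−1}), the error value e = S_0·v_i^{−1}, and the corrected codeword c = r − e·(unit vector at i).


S = (1, 9, 4), error at position 5, error magnitude e = 2, c = [0, 1, 5, 4, 7].

Step 1: column multipliers v_i = (∏_{j≠i}(α_i − α_j))^{−1} mod 11.
  i = 1 (α = 7): (7−1)(7−10)(7−5)(7−9) = 6·(−3)·2·(−2) = 72 ≡ 6, so v_1 = 6^{−1} = 2 (mod 11).
  i = 2 (α = 1): (1−7)(1−10)(1−5)(1−9) = (−6)·(−9)·(−4)·(−8) = 1728 ≡ 1, so v_2 = 1^{−1} = 1 (mod 11).
  i = 3 (α = 10): (10−7)(10−1)(10−5)(10−9) = 3·9·5·1 = 135 ≡ 3, so v_3 = 3^{−1} = 4 (mod 11).
  i = 4 (α = 5): (5−7)(5−1)(5−10)(5−9) = (−2)·4·(−5)·(−4) = −160 ≡ 5, so v_4 = 5^{−1} = 9 (mod 11).
  i = 5 (α = 9): (9−7)(9−1)(9−10)(9−5) = 2·8·(−1)·4 = −64 ≡ 2, so v_5 = 2^{−1} = 6 (mod 11).
  v = [2, 1, 4, 9, 6].
Step 2: syndromes of r = [0, 1, 5, 4, 9] (all sums mod 11).
  S_0 = Σ v_i r_i = 2·0 + 1·1 + 4·5 + 9·4 + 6·9 = 111 ≡ 1.
  S_1 = Σ v_i α_i r_i = 2·7·0 + 1·1·1 + 4·10·5 + 9·5·4 + 6·9·9 = 867 ≡ 9.
  α_i^2 mod 11 = [5, 1, 1, 3, 4].
  S_2 = Σ v_i α_i^2 r_i = 2·5·0 + 1·1·1 + 4·1·5 + 9·3·4 + 6·4·9 = 345 ≡ 4.
  S = (1, 9, 4) ≠ 0, so r is not a codeword (an error is present).
Step 3: locate the error. For a single error e at position i, S_ℓ = v_i·e·α_i^ℓ, so α_err = S_1/S_0.
  S_0^{−1} = 1^{−1} = 1 (mod 11), so α_err = 9·1 = 9 ≡ 9 = α_5. Error position i = 5.
  Consistency check: S_2/S_1 = 4·5 = 20 ≡ 9 = α_err ✓ (single-error assumption holds).
Step 4: error magnitude e = S_0/v_5 = S_0·∏_{j≠5}(α_5 − α_j) = 1·2 = 2 ≡ 2 (mod 11).
Step 5: correct position 5: c_5 = r_5 − e = 9 − 2 ≡ 7 (mod 11). Hence c = [0, 1, 5, 4, 7].
  Check: interpolating c through the α_i gives m(x) = 3 + 9·x (degree < 2) with m(α_i) = c_i for every i, so c is indeed a codeword.


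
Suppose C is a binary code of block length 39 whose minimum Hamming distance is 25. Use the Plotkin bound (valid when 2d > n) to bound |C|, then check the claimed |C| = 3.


Plotkin bound M ≤ 4; given |C| = 3 ≤ bound (satisfied).

Check applicability: 2d = 50, n = 39.
2d − n = 11 > 0, so Plotkin applies.
Compute d/(2d−n) = 25/11 ≈ 2.2727.
⌊d/(2d−n)⌋ = 2.
Plotkin bound: M ≤ 2·2 = 4.
Given |C| = 3, check: satisfied.
This |C| is below the Plotkin bound.


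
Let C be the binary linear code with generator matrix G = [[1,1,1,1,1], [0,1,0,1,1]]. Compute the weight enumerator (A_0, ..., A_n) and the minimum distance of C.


Weight distribution: A_0 = 1, A_2 = 1, A_3 = 1, A_5 = 1. Minimum distance d = 2.

Enumerate all 2^2 = 4 messages m ∈ F_2^2.
For each, compute codeword c = mG in F_2^5, then tally its weight.
  m = 00 → c = 00000, weight = 0.
  m = 10 → c = 11111, weight = 5.
  m = 01 → c = 01011, weight = 3.
  m = 11 → c = 10100, weight = 2.
Tally weights:
  weight 0: 1 codewords.
  weight 2: 1 codewords.
  weight 3: 1 codewords.
  weight 5: 1 codewords.
Minimum distance d = smallest w > 0 with A_w > 0 = 2.
Sanity: Σ A_w = 4 = 2^2 = 4 ✓.


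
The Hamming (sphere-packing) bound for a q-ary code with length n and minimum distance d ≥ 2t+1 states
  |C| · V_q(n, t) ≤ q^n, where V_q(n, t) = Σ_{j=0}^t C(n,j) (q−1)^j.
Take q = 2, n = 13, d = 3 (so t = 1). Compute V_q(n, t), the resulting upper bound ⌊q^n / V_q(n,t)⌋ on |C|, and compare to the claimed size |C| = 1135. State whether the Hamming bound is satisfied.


V_q(n, t) = 14, q^n = 8192, Hamming bound = 585, |C| = 1135 > bound (violated).

Step 1: Compute V_q(n, t) = Σ_{j=0}^1 C(n, j) (q−1)^j.
  j = 0: C(13,0)·(1)^0 = 1·1 = 1.
  j = 1: C(13,1)·(1)^1 = 13·1 = 13.
  V_q(n, t) = 1 + 13 = 14.
Step 2: q^n = 2^13 = 8192.
Step 3: Hamming bound ⌊q^n / V_q(n,t)⌋ = ⌊8192/14⌋ = 585.
Step 4: Compare |C| = 1135 to 585: violated.
The claimed |C| lies above the Hamming bound, so no 2-ary code of length 13 with d ≥ 3 can have 1135 codewords.


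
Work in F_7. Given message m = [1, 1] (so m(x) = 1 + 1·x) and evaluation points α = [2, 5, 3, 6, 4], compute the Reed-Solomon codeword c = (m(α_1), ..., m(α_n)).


c = [3, 6, 4, 0, 5]

Message polynomial: m(x) = 1 + 1·x (mod 7).
For each evaluation point α_i, compute m(α_i) mod 7:
  α_1 = 2: Horner steps 1 → 3, so m(2) = 3.
  α_2 = 5: Horner steps 1 → 6, so m(5) = 6.
  α_3 = 3: Horner steps 1 → 4, so m(3) = 4.
  α_4 = 6: Horner steps 1 → 0, so m(6) = 0.
  α_5 = 4: Horner steps 1 → 5, so m(4) = 5.
Codeword c = [3, 6, 4, 0, 5] ∈ F_7^5.


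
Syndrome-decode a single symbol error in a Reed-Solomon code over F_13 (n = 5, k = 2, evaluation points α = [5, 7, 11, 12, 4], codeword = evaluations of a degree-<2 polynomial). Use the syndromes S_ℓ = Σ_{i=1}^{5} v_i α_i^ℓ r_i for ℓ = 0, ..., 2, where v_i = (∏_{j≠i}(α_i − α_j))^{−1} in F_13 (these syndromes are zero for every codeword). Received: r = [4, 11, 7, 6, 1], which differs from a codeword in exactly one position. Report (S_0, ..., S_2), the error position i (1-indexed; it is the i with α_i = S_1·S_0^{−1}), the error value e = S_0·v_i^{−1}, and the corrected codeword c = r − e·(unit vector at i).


S = (8, 1, 5), error at position 1, error magnitude e = 4, c = [0, 11, 7, 6, 1].

Step 1: column multipliers v_i = (∏_{j≠i}(α_i − α_j))^{−1} mod 13.
  i = 1 (α = 5): (5−7)(5−11)(5−12)(5−4) = (−2)·(−6)·(−7)·1 = −84 ≡ 7, so v_1 = 7^{−1} = 2 (mod 13).
  i = 2 (α = 7): (7−5)(7−11)(7−12)(7−4) = 2·(−4)·(−5)·3 = 120 ≡ 3, so v_2 = 3^{−1} = 9 (mod 13).
  i = 3 (α = 11): (11−5)(11−7)(11−12)(11−4) = 6·4·(−1)·7 = −168 ≡ 1, so v_3 = 1^{−1} = 1 (mod 13).
  i = 4 (α = 12): (12−5)(12−7)(12−11)(12−4) = 7·5·1·8 = 280 ≡ 7, so v_4 = 7^{−1} = 2 (mod 13).
  i = 5 (α = 4): (4−5)(4−7)(4−11)(4−12) = (−1)·(−3)·(−7)·(−8) = 168 ≡ 12, so v_5 = 12^{−1} = 12 (mod 13).
  v = [2, 9, 1, 2, 12].
Step 2: syndromes of r = [4, 11, 7, 6, 1] (all sums mod 13).
  S_0 = Σ v_i r_i = 2·4 + 9·11 + 1·7 + 2·6 + 12·1 = 138 ≡ 8.
  S_1 = Σ v_i α_i r_i = 2·5·4 + 9·7·11 + 1·11·7 + 2·12·6 + 12·4·1 = 1002 ≡ 1.
  α_i^2 mod 13 = [12, 10, 4, 1, 3].
  S_2 = Σ v_i α_i^2 r_i = 2·12·4 + 9·10·11 + 1·4·7 + 2·1·6 + 12·3·1 = 1162 ≡ 5.
  S = (8, 1, 5) ≠ 0, so r is not a codeword (an error is present).
Step 3: locate the error. For a single error e at position i, S_ℓ = v_i·e·α_i^ℓ, so α_err = S_1/S_0.
  S_0^{−1} = 8^{−1} = 5 (mod 13), so α_err = 1·5 = 5 ≡ 5 = α_1. Error position i = 1.
  Consistency check: S_2/S_1 = 5·1 = 5 ≡ 5 = α_err ✓ (single-error assumption holds).
Step 4: error magnitude e = S_0/v_1 = S_0·∏_{j≠1}(α_1 − α_j) = 8·7 = 56 ≡ 4 (mod 13).
Step 5: correct position 1: c_1 = r_1 − e = 4 − 4 ≡ 0 (mod 13). Hence c = [0, 11, 7, 6, 1].
  Check: interpolating c through the α_i gives m(x) = 5 + 12·x (degree < 2) with m(α_i) = c_i for every i, so c is indeed a codeword.


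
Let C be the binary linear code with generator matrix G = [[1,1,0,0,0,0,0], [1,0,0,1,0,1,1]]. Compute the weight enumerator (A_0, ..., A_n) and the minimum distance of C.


Weight distribution: A_0 = 1, A_2 = 1, A_4 = 2. Minimum distance d = 2.

Enumerate all 2^2 = 4 messages m ∈ F_2^2.
For each, compute codeword c = mG in F_2^7, then tally its weight.
  m = 00 → c = 0000000, weight = 0.
  m = 10 → c = 1100000, weight = 2.
  m = 01 → c = 1001011, weight = 4.
  m = 11 → c = 0101011, weight = 4.
Tally weights:
  weight 0: 1 codewords.
  weight 2: 1 codewords.
  weight 4: 2 codewords.
Minimum distance d = smallest w > 0 with A_w > 0 = 2.
Sanity: Σ A_w = 4 = 2^2 = 4 ✓.


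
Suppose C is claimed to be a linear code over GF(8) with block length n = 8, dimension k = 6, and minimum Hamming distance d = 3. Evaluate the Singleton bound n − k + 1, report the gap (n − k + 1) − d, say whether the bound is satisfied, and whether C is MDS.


Singleton RHS = n − k + 1 = 3, slack = 0, bound satisfied, MDS.

Singleton bound: d ≤ n − k + 1.
Here n = 8, k = 6, so n − k + 1 = 3.
Given d = 3, check d ≤ 3: YES.
Slack = (n − k + 1) − d = 0.
The code is MDS (slack = 0).
Description: the claimed parameters are [8, 6, 3]_8; such a code would be MDS (meets Singleton bound).


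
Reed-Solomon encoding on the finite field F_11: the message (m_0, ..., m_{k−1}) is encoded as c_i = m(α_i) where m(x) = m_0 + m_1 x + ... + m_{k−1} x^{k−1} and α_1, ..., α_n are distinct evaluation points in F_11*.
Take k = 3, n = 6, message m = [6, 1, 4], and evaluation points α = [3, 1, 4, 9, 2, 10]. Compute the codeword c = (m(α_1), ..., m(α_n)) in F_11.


c = [1, 0, 8, 9, 2, 9]

Message polynomial: m(x) = 6 + 1·x + 4·x^2 (mod 11).
For each evaluation point α_i, compute m(α_i) mod 11:
  α_1 = 3: Horner steps 4 → 2 → 1, so m(3) = 1.
  α_2 = 1: Horner steps 4 → 5 → 0, so m(1) = 0.
  α_3 = 4: Horner steps 4 → 6 → 8, so m(4) = 8.
  α_4 = 9: Horner steps 4 → 4 → 9, so m(9) = 9.
  α_5 = 2: Horner steps 4 → 9 → 2, so m(2) = 2.
  α_6 = 10: Horner steps 4 → 8 → 9, so m(10) = 9.
Codeword c = [1, 0, 8, 9, 2, 9] ∈ F_11^6.


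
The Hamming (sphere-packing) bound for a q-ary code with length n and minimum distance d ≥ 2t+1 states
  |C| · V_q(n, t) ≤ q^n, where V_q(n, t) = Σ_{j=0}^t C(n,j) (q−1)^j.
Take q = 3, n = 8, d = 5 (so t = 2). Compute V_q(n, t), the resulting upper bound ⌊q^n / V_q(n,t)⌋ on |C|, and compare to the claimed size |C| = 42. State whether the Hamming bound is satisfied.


V_q(n, t) = 129, q^n = 6561, Hamming bound = 50, |C| = 42 ≤ bound (satisfied).

Step 1: Compute V_q(n, t) = Σ_{j=0}^2 C(n, j) (q−1)^j.
  j = 0: C(8,0)·(2)^0 = 1·1 = 1.
  j = 1: C(8,1)·(2)^1 = 8·2 = 16.
  j = 2: C(8,2)·(2)^2 = 28·4 = 112.
  V_q(n, t) = 1 + 16 + 112 = 129.
Step 2: q^n = 3^8 = 6561.
Step 3: Hamming bound ⌊q^n / V_q(n,t)⌋ = ⌊6561/129⌋ = 50.
Step 4: Compare |C| = 42 to 50: satisfied.
The claimed |C| lies below the Hamming bound.


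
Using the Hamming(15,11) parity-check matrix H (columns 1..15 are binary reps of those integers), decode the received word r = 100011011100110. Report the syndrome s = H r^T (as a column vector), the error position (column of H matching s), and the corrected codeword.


s = (1, 0, 1, 0)^T, error position = 10, corrected codeword c = 100011011000110

Compute s = H r^T mod 2 one row at a time:
  s_1 = 1 + 1 + 1 + 0 + 0 + 1 + 1 + 0 = 5 ≡ 1 (mod 2).
  s_2 = 0 + 1 + 1 + 0 + 0 + 1 + 1 + 0 = 4 ≡ 0 (mod 2).
  s_3 = 0 + 0 + 1 + 0 + 1 + 0 + 1 + 0 = 3 ≡ 1 (mod 2).
  s_4 = 1 + 0 + 1 + 0 + 1 + 0 + 1 + 0 = 4 ≡ 0 (mod 2).
s = (1, 0, 1, 0)^T — this equals column 10 of H (binary 1010), so error is at position 10.
Correct: flip bit 10 of r = 100011011100110 to get c = 100011011000110.


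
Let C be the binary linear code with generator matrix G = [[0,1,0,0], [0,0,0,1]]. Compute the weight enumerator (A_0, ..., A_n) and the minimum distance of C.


Weight distribution: A_0 = 1, A_1 = 2, A_2 = 1. Minimum distance d = 1.

Enumerate all 2^2 = 4 messages m ∈ F_2^2.
For each, compute codeword c = mG in F_2^4, then tally its weight.
  m = 00 → c = 0000, weight = 0.
  m = 10 → c = 0100, weight = 1.
  m = 01 → c = 0001, weight = 1.
  m = 11 → c = 0101, weight = 2.
Tally weights:
  weight 0: 1 codewords.
  weight 1: 2 codewords.
  weight 2: 1 codewords.
Minimum distance d = smallest w > 0 with A_w > 0 = 1.
Sanity: Σ A_w = 4 = 2^2 = 4 ✓.


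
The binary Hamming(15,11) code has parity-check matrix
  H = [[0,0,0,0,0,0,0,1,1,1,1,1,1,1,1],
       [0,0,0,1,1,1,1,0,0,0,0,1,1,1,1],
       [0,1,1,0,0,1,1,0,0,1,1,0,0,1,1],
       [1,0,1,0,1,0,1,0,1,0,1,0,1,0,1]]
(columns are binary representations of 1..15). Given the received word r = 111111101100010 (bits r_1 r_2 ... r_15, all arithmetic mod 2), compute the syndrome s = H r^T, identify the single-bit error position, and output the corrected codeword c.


s = (1, 1, 0, 1)^T, error position = 13, corrected codeword c = 111111101100110

Compute s = H r^T mod 2 one row at a time:
  s_1 = 0 + 1 + 1 + 0 + 0 + 0 + 1 + 0 = 3 ≡ 1 (mod 2).
  s_2 = 1 + 1 + 1 + 1 + 0 + 0 + 1 + 0 = 5 ≡ 1 (mod 2).
  s_3 = 1 + 1 + 1 + 1 + 1 + 0 + 1 + 0 = 6 ≡ 0 (mod 2).
  s_4 = 1 + 1 + 1 + 1 + 1 + 0 + 0 + 0 = 5 ≡ 1 (mod 2).
s = (1, 1, 0, 1)^T — this equals column 13 of H (binary 1101), so error is at position 13.
Correct: flip bit 13 of r = 111111101100010 to get c = 111111101100110.
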